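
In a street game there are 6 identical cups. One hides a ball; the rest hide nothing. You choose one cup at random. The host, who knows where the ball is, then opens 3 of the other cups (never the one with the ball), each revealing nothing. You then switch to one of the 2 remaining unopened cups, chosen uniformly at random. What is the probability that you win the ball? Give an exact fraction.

Your original cup holds the ball with probability 1/6, so the other 5 collectively hold it with probability 5/6.
The host can always find 3 empty cups to open, so the reveals don't change that 5/6; it is now spread over the 2 remaining unopened cups.
P(win by switching) = (5/6) · (1/2) = 5/12.

5/12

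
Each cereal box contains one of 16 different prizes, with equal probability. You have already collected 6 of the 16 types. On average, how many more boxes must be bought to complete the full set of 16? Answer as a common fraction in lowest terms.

14762/315

Starting from 6 distinct types, each trial gives a new one with probability (16−i)/16 when i types are held, so the wait for the next new type is 16/(16−i).
E = 16/10 + 16/9 + 16/8 + 16/7 + 16/6 + 16/5 + 16/4 + 16/3 + 16/2 + 16/1 = 14762/315.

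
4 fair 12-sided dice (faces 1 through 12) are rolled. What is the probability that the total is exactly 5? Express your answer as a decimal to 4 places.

There are 12^4 = 20736 equally likely outcomes.
The number of ordered 4-tuples from {1,…,12} summing to 5 is 4.
P(sum = 5) = 4/20736 = 1/5184 ≈ 0.0002.

0.0002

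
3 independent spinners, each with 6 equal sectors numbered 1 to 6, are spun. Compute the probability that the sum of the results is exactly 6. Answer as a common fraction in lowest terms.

5/108

There are 6^3 = 216 equally likely outcomes.
The number of ordered 3-tuples from {1,…,6} summing to 6 is 10.
P(sum = 6) = 10/216 = 5/108.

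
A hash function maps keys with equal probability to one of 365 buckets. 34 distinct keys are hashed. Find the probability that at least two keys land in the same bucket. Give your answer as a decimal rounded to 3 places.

0.795

It's easier to compute the probability that all 34 are distinct.
P(all distinct) = 365/365 · 364/365 · ··· · 332/365 ≈ 0.205.
So the probability of at least one match is 1 − 0.205 = 0.795.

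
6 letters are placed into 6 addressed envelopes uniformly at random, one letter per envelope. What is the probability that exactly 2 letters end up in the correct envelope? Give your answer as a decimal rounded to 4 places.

Choose which 2 of the 6 are fixed: C(6,2) = 15 ways.
The remaining 4 must have no fixed point: D(4) = 9.
P = 15·9/720 = 3/16 ≈ 0.1875.

0.1875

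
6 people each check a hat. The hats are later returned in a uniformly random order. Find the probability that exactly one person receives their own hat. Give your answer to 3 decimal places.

Choose which one is fixed: C(6,1) = 6 ways.
The remaining 5 must have no fixed point: D(5) = 44.
P = 6·44/720 = 11/30 ≈ 0.367.

0.367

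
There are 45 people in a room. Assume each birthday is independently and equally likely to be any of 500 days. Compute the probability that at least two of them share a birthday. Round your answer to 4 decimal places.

0.8702

It's easier to compute the probability that all 45 are distinct.
P(all distinct) = 500/500 · 499/500 · ··· · 456/500 ≈ 0.1298.
So the probability of at least one match is 1 − 0.1298 = 0.8702.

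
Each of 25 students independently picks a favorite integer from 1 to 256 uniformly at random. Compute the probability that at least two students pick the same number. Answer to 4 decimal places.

It's easier to compute the probability that all 25 are distinct.
P(all distinct) = 256/256 · 255/256 · ··· · 232/256 ≈ 0.2979.
So the probability of at least one match is 1 − 0.2979 = 0.7021.

0.7021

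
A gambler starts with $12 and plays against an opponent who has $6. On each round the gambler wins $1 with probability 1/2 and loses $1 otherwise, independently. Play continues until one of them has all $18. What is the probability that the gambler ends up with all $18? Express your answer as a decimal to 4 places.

0.6667

With a fair step, P(i) = ½P(i−1) + ½P(i+1) with P(0)=0, P(18)=1 has the linear solution P(i) = i/18.
P(12) = 12/18 = 2/3 ≈ 0.6667.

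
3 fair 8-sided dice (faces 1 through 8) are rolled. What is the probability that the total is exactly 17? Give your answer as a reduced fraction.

9/128

There are 8^3 = 512 equally likely outcomes.
The number of ordered 3-tuples from {1,…,8} summing to 17 is 36.
P(sum = 17) = 36/512 = 9/128.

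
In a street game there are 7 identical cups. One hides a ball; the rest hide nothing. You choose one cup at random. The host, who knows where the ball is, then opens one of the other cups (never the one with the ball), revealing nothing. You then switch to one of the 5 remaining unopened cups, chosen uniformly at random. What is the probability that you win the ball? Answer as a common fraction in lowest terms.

Your original cup holds the ball with probability 1/7, so the other 6 collectively hold it with probability 6/7.
The host can always find an empty cup to open, so this doesn't change that 6/7; it is now spread over the 5 remaining unopened cups.
P(win by switching) = (6/7) · (1/5) = 6/35.

6/35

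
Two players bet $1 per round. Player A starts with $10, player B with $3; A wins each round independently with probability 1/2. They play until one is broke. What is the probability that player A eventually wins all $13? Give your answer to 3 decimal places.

With a fair step, P(i) = ½P(i−1) + ½P(i+1) with P(0)=0, P(13)=1 has the linear solution P(i) = i/13.
P(10) = 10/13 ≈ 0.769.

0.769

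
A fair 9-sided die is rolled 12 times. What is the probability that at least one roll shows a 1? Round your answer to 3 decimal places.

P(no roll shows a 1) = (8/9)^12 ≈ 0.243.
P(at least one) = 1 − 0.243 = 0.757.

0.757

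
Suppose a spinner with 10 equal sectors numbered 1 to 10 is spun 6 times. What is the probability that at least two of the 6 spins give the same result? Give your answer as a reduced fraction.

P(all 6 different) = 10/10 · 9/10 · ··· · 5/10 = 189/1250.
P(at least two equal) = 1 − 189/1250 = 1061/1250.

1061/1250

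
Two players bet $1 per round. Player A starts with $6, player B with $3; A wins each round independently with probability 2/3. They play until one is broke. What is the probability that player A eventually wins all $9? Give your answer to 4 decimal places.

Let r = q/p = (1/3)/(2/3) = 1/2. The recurrence P(i) = p·P(i+1) + q·P(i−1) with P(0)=0, P(9)=1 gives P(i) = (1 − r^i)/(1 − r^9).
P(6) = (1 − (1/2)^6) / (1 − (1/2)^9) = 72/73 ≈ 0.9863.

0.9863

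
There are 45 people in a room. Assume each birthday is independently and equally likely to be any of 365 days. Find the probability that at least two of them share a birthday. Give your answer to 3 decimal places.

0.941

It's easier to compute the probability that all 45 are distinct.
P(all distinct) = 365/365 · 364/365 · ··· · 321/365 ≈ 0.059.
So the probability of at least one match is 1 − 0.059 = 0.941.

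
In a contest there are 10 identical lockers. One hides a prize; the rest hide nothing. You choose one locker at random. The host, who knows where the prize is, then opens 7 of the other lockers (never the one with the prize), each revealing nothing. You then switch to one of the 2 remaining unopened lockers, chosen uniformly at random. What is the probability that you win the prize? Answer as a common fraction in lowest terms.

Your original locker holds the prize with probability 1/10, so the other 9 collectively hold it with probability 9/10.
The host can always find 7 empty lockers to open, so the reveals don't change that 9/10; it is now spread over the 2 remaining unopened lockers.
P(win by switching) = (9/10) · (1/2) = 9/20.

9/20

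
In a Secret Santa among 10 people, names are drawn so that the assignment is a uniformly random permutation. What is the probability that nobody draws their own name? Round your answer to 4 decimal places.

0.3679

This is the derangement probability: permutations of 10 with no fixed point.
D(10) = 10! · (1 − 1/1! + 1/2! − ··· + (−1)^10/10!) = 1334961.
P = 1334961/3628800 = 16481/44800 ≈ 0.3679.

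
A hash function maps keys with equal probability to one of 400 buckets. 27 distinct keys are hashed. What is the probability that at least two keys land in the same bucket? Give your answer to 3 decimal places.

It's easier to compute the probability that all 27 are distinct.
P(all distinct) = 400/400 · 399/400 · ··· · 374/400 ≈ 0.408.
So the probability of at least one match is 1 − 0.408 = 0.592.

0.592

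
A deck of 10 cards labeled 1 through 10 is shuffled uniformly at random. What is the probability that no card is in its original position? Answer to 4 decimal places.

This is the derangement probability: permutations of 10 with no fixed point.
D(10) = 10! · (1 − 1/1! + 1/2! − ··· + (−1)^10/10!) = 1334961.
P = 1334961/3628800 = 16481/44800 ≈ 0.3679.

0.3679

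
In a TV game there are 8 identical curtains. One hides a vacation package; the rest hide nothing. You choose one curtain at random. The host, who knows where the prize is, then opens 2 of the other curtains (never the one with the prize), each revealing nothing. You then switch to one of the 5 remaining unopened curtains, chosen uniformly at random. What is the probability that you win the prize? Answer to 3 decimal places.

0.175

Your original curtain holds the prize with probability 1/8, so the other 7 collectively hold it with probability 7/8.
The host can always find 2 empty curtains to open, so the reveals don't change that 7/8; it is now spread over the 5 remaining unopened curtains.
P(win by switching) = (7/8) · (1/5) = 7/40 ≈ 0.175.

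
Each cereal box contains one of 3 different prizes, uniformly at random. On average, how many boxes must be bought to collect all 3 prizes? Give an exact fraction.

After i distinct types are collected, each trial gives a new one with probability (3−i)/3, so the expected wait for the next new type is 3/(3−i).
E = 3/3 + 3/2 + 3/1 = 11/2.

11/2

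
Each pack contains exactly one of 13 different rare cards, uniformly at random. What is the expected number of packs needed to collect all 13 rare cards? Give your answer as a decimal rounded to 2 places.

41.34

After i distinct types are collected, each trial gives a new one with probability (13−i)/13, so the expected wait for the next new type is 13/(13−i).
E = 13/13 + 13/12 + 13/11 + 13/10 + 13/9 + 13/8 + 13/7 + 13/6 + 13/5 + 13/4 + 13/3 + 13/2 + 13/1 = 1145993/27720 ≈ 41.34.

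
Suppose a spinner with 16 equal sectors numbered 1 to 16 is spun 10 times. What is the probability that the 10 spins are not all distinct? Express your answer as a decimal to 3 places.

P(all 10 different) = 16/16 · 15/16 · ··· · 7/16 ≈ 0.026.
P(at least two equal) = 1 − 0.026 = 0.974.

0.974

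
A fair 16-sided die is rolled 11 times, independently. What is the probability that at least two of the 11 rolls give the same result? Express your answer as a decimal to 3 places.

0.990

P(all 11 different) = 16/16 · 15/16 · ··· · 6/16 ≈ 0.010.
P(at least two equal) = 1 − 0.010 = 0.990.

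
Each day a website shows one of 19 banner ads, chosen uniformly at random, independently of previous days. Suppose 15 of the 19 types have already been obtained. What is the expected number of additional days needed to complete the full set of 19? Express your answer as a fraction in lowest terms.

Starting from 15 distinct types, each trial gives a new one with probability (19−i)/19 when i types are held, so the wait for the next new type is 19/(19−i).
E = 19/4 + 19/3 + 19/2 + 19/1 = 475/12.

475/12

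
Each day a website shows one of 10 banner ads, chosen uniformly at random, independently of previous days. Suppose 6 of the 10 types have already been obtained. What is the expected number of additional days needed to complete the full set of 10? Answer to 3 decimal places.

Starting from 6 distinct types, each trial gives a new one with probability (10−i)/10 when i types are held, so the wait for the next new type is 10/(10−i).
E = 10/4 + 10/3 + 10/2 + 10/1 = 125/6 ≈ 20.833.

20.833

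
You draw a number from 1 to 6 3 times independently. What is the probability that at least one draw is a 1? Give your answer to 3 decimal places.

P(no draw is a 1) = (5/6)^3 ≈ 0.579.
P(at least one) = 1 − 0.579 = 0.421.

0.421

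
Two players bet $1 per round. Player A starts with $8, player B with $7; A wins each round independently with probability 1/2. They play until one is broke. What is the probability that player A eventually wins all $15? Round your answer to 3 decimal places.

With a fair step, P(i) = ½P(i−1) + ½P(i+1) with P(0)=0, P(15)=1 has the linear solution P(i) = i/15.
P(8) = 8/15 ≈ 0.533.

0.533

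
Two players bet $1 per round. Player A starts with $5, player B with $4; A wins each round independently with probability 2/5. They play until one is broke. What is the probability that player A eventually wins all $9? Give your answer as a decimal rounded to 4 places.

0.1761

Let r = q/p = (3/5)/(2/5) = 3/2. The recurrence P(i) = p·P(i+1) + q·P(i−1) with P(0)=0, P(9)=1 gives P(i) = (1 − r^i)/(1 − r^9).
P(5) = (1 − (3/2)^5) / (1 − (3/2)^9) = 3376/19171 ≈ 0.1761.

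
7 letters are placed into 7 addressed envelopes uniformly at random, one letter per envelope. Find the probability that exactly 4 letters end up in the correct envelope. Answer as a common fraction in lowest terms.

1/72

Choose which 4 of the 7 are fixed: C(7,4) = 35 ways.
The remaining 3 must have no fixed point: D(3) = 2.
P = 35·2/5040 = 1/72.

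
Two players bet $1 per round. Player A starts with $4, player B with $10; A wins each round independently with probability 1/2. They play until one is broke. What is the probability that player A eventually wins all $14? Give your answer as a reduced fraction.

2/7

With a fair step, P(i) = ½P(i−1) + ½P(i+1) with P(0)=0, P(14)=1 has the linear solution P(i) = i/14.
P(4) = 4/14 = 2/7.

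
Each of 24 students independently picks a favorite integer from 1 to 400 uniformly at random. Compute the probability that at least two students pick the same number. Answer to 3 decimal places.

It's easier to compute the probability that all 24 are distinct.
P(all distinct) = 400/400 · 399/400 · ··· · 377/400 ≈ 0.495.
So the probability of at least one match is 1 − 0.495 = 0.505.

0.505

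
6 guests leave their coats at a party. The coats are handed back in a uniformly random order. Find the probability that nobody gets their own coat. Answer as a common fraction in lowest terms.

53/144

This is the derangement probability: permutations of 6 with no fixed point.
D(6) = 6! · (1 − 1/1! + 1/2! − ··· + (−1)^6/6!) = 265.
P = 265/720 = 53/144.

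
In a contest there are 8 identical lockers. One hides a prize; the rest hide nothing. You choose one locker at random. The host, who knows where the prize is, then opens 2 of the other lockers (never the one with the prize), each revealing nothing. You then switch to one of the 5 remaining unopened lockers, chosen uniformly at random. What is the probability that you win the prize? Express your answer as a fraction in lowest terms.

7/40

Your original locker holds the prize with probability 1/8, so the other 7 collectively hold it with probability 7/8.
The host can always find 2 empty lockers to open, so the reveals don't change that 7/8; it is now spread over the 5 remaining unopened lockers.
P(win by switching) = (7/8) · (1/5) = 7/40.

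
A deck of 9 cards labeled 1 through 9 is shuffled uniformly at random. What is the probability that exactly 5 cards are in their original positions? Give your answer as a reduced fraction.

1/320

Choose which 5 of the 9 are fixed: C(9,5) = 126 ways.
The remaining 4 must have no fixed point: D(4) = 9.
P = 126·9/362880 = 1/320.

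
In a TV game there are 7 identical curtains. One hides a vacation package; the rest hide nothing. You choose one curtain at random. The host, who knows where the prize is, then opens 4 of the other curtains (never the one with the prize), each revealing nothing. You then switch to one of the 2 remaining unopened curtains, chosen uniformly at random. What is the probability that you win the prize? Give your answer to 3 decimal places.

0.429

Your original curtain holds the prize with probability 1/7, so the other 6 collectively hold it with probability 6/7.
The host can always find 4 empty curtains to open, so the reveals don't change that 6/7; it is now spread over the 2 remaining unopened curtains.
P(win by switching) = (6/7) · (1/2) = 3/7 ≈ 0.429.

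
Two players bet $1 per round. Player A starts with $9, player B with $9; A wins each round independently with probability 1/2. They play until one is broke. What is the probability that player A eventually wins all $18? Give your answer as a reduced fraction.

With a fair step, P(i) = ½P(i−1) + ½P(i+1) with P(0)=0, P(18)=1 has the linear solution P(i) = i/18.
P(9) = 9/18 = 1/2.

1/2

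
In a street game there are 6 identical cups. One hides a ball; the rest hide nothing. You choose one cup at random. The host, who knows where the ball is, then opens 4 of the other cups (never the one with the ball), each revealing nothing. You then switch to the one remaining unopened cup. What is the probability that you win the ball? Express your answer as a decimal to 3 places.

0.833

Your original cup holds the ball with probability 1/6, so the other 5 collectively hold it with probability 5/6.
The host can always find 4 empty cups to open, so the reveals don't change that 5/6; it is now spread over the 1 remaining unopened cup.
P(win by switching) = (5/6) · (1/1) = 5/6 ≈ 0.833.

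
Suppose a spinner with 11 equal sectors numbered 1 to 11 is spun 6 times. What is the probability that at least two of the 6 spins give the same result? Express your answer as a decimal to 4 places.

0.8122

P(all 6 different) = 11/11 · 10/11 · ··· · 6/11 ≈ 0.1878.
P(at least two equal) = 1 − 0.1878 = 0.8122.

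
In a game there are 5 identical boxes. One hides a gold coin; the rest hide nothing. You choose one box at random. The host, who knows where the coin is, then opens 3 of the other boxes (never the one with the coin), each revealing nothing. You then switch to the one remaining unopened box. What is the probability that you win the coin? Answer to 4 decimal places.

Your original box holds the coin with probability 1/5, so the other 4 collectively hold it with probability 4/5.
The host can always find 3 empty boxes to open, so the reveals don't change that 4/5; it is now spread over the 1 remaining unopened box.
P(win by switching) = (4/5) · (1/1) = 4/5 ≈ 0.8000.

0.8000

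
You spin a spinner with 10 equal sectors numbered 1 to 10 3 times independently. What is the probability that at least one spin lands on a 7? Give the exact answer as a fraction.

271/1000

P(no spin lands on a 7) = (9/10)^3 = 729/1000.
P(at least one) = 1 − 729/1000 = 271/1000.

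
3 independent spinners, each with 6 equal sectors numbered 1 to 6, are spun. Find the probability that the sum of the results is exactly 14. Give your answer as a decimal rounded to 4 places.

0.0694

There are 6^3 = 216 equally likely outcomes.
The number of ordered 3-tuples from {1,…,6} summing to 14 is 15.
P(sum = 14) = 15/216 = 5/72 ≈ 0.0694.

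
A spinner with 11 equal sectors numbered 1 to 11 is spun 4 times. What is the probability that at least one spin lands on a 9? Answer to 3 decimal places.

P(no spin lands on a 9) = (10/11)^4 ≈ 0.683.
P(at least one) = 1 − 0.683 = 0.317.

0.317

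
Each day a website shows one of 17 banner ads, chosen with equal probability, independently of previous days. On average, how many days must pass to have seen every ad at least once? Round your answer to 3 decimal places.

58.472

After i distinct types are collected, each trial gives a new one with probability (17−i)/17, so the expected wait for the next new type is 17/(17−i).
E = 17/17 + 17/16 + 17/15 + 17/14 + 17/13 + 17/12 + 17/11 + 17/10 + 17/9 + 17/8 + 17/7 + 17/6 + 17/5 + 17/4 + 17/3 + 17/2 + 17/1 = 42142223/720720 ≈ 58.472.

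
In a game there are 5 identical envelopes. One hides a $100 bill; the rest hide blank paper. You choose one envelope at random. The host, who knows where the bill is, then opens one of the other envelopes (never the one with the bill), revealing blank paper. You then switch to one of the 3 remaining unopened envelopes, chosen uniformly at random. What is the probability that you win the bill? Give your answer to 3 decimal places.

Your original envelope holds the bill with probability 1/5, so the other 4 collectively hold it with probability 4/5.
The host can always find an empty envelope to open, so this doesn't change that 4/5; it is now spread over the 3 remaining unopened envelopes.
P(win by switching) = (4/5) · (1/3) = 4/15 ≈ 0.267.

0.267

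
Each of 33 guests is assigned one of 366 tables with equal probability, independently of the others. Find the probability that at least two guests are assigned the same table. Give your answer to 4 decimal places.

It's easier to compute the probability that all 33 are distinct.
P(all distinct) = 366/366 · 365/366 · ··· · 334/366 ≈ 0.2260.
So the probability of at least one match is 1 − 0.2260 = 0.7740.

0.7740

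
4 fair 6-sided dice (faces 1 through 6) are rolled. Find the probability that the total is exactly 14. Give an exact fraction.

73/648

There are 6^4 = 1296 equally likely outcomes.
The number of ordered 4-tuples from {1,…,6} summing to 14 is 146.
P(sum = 14) = 146/1296 = 73/648.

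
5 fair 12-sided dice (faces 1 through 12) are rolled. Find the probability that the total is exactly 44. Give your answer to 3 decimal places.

0.018

There are 12^5 = 248832 equally likely outcomes.
The number of ordered 5-tuples from {1,…,12} summing to 44 is 4495.
P(sum = 44) = 4495/248832 ≈ 0.018.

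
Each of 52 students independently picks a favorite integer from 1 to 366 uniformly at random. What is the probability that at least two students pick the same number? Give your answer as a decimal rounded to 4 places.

0.9778

It's easier to compute the probability that all 52 are distinct.
P(all distinct) = 366/366 · 365/366 · ··· · 315/366 ≈ 0.0222.
So the probability of at least one match is 1 − 0.0222 = 0.9778.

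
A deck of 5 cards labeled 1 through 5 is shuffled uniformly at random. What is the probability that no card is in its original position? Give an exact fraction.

11/30

This is the derangement probability: permutations of 5 with no fixed point.
D(5) = 5! · (1 − 1/1! + 1/2! − ··· + (−1)^5/5!) = 44.
P = 44/120 = 11/30.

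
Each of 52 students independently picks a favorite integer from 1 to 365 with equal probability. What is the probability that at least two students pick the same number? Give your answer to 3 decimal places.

It's easier to compute the probability that all 52 are distinct.
P(all distinct) = 365/365 · 364/365 · ··· · 314/365 ≈ 0.022.
So the probability of at least one match is 1 − 0.022 = 0.978.

0.978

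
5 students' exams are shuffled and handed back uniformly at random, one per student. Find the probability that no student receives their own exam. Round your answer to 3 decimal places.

This is the derangement probability: permutations of 5 with no fixed point.
D(5) = 5! · (1 − 1/1! + 1/2! − ··· + (−1)^5/5!) = 44.
P = 44/120 = 11/30 ≈ 0.367.

0.367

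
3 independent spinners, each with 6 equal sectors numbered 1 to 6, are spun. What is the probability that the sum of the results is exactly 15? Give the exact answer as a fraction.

5/108

There are 6^3 = 216 equally likely outcomes.
The number of ordered 3-tuples from {1,…,6} summing to 15 is 10.
P(sum = 15) = 10/216 = 5/108.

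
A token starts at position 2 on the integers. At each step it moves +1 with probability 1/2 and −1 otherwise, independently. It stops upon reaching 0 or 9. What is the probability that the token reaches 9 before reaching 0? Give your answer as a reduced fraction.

2/9

With a fair step, P(i) = ½P(i−1) + ½P(i+1) with P(0)=0, P(9)=1 has the linear solution P(i) = i/9.
P(2) = 2/9.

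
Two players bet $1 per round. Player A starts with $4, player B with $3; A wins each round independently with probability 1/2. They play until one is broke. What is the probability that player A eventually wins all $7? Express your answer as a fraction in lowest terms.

4/7

With a fair step, P(i) = ½P(i−1) + ½P(i+1) with P(0)=0, P(7)=1 has the linear solution P(i) = i/7.
P(4) = 4/7.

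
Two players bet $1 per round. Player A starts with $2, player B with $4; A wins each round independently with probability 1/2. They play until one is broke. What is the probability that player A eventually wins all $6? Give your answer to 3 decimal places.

With a fair step, P(i) = ½P(i−1) + ½P(i+1) with P(0)=0, P(6)=1 has the linear solution P(i) = i/6.
P(2) = 2/6 = 1/3 ≈ 0.333.

0.333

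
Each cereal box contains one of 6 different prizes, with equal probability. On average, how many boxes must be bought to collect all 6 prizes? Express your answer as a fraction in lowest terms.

147/10

After i distinct types are collected, each trial gives a new one with probability (6−i)/6, so the expected wait for the next new type is 6/(6−i).
E = 6/6 + 6/5 + 6/4 + 6/3 + 6/2 + 6/1 = 147/10.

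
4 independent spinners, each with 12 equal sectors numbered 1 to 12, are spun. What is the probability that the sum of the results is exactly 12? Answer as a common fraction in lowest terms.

55/6912

There are 12^4 = 20736 equally likely outcomes.
The number of ordered 4-tuples from {1,…,12} summing to 12 is 165.
P(sum = 12) = 165/20736 = 55/6912.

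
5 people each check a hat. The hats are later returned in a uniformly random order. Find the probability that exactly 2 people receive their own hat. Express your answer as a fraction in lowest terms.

Choose which 2 of the 5 are fixed: C(5,2) = 10 ways.
The remaining 3 must have no fixed point: D(3) = 2.
P = 10·2/120 = 1/6.

1/6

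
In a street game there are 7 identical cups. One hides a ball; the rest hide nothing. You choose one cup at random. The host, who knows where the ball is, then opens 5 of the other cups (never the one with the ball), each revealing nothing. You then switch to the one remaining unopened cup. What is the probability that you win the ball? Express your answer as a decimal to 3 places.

Your original cup holds the ball with probability 1/7, so the other 6 collectively hold it with probability 6/7.
The host can always find 5 empty cups to open, so the reveals don't change that 6/7; it is now spread over the 1 remaining unopened cup.
P(win by switching) = (6/7) · (1/1) = 6/7 ≈ 0.857.

0.857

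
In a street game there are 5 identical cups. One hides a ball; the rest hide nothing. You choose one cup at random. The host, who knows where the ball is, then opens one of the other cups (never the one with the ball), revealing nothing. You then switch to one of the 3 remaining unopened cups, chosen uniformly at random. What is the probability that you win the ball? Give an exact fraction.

4/15

Your original cup holds the ball with probability 1/5, so the other 4 collectively hold it with probability 4/5.
The host can always find an empty cup to open, so this doesn't change that 4/5; it is now spread over the 3 remaining unopened cups.
P(win by switching) = (4/5) · (1/3) = 4/15.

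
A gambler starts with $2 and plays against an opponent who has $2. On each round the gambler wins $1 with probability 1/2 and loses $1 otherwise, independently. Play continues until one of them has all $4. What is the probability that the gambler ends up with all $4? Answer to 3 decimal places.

With a fair step, P(i) = ½P(i−1) + ½P(i+1) with P(0)=0, P(4)=1 has the linear solution P(i) = i/4.
P(2) = 2/4 = 1/2 ≈ 0.500.

0.500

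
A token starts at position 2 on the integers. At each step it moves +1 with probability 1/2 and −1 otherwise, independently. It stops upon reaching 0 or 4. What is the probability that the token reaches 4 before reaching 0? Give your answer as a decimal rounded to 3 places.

0.500

With a fair step, P(i) = ½P(i−1) + ½P(i+1) with P(0)=0, P(4)=1 has the linear solution P(i) = i/4.
P(2) = 2/4 = 1/2 ≈ 0.500.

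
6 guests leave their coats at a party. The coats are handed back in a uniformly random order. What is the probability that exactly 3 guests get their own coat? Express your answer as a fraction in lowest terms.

1/18

Choose which 3 of the 6 are fixed: C(6,3) = 20 ways.
The remaining 3 must have no fixed point: D(3) = 2.
P = 20·2/720 = 1/18.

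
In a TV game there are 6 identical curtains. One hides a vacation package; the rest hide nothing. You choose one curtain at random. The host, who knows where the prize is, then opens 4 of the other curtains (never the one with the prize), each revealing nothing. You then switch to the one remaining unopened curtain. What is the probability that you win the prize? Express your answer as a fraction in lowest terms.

Your original curtain holds the prize with probability 1/6, so the other 5 collectively hold it with probability 5/6.
The host can always find 4 empty curtains to open, so the reveals don't change that 5/6; it is now spread over the 1 remaining unopened curtain.
P(win by switching) = (5/6) · (1/1) = 5/6.

5/6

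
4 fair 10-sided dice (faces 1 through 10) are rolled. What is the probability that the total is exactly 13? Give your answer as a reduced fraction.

11/500

There are 10^4 = 10000 equally likely outcomes.
The number of ordered 4-tuples from {1,…,10} summing to 13 is 220.
P(sum = 13) = 220/10000 = 11/500.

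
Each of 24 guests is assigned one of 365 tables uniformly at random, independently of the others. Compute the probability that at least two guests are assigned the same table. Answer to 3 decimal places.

0.538

It's easier to compute the probability that all 24 are distinct.
P(all distinct) = 365/365 · 364/365 · ··· · 342/365 ≈ 0.462.
So the probability of at least one match is 1 − 0.462 = 0.538.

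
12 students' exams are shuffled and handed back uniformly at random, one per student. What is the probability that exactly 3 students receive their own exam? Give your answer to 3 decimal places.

0.061

Choose which 3 of the 12 are fixed: C(12,3) = 220 ways.
The remaining 9 must have no fixed point: D(9) = 133496.
P = 220·133496/479001600 = 16687/272160 ≈ 0.061.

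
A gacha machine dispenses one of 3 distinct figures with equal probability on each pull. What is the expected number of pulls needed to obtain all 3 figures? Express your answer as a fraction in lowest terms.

11/2

After i distinct types are collected, each trial gives a new one with probability (3−i)/3, so the expected wait for the next new type is 3/(3−i).
E = 3/3 + 3/2 + 3/1 = 11/2.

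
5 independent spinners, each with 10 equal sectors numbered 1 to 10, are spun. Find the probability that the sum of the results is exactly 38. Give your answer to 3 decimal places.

There are 10^5 = 100000 equally likely outcomes.
The number of ordered 5-tuples from {1,…,10} summing to 38 is 1745.
P(sum = 38) = 1745/100000 = 349/20000 ≈ 0.017.

0.017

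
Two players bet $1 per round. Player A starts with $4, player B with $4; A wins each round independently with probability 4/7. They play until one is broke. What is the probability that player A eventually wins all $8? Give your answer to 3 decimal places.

0.760

Let r = q/p = (3/7)/(4/7) = 3/4. The recurrence P(i) = p·P(i+1) + q·P(i−1) with P(0)=0, P(8)=1 gives P(i) = (1 − r^i)/(1 − r^8).
P(4) = (1 − (3/4)^4) / (1 − (3/4)^8) = 256/337 ≈ 0.760.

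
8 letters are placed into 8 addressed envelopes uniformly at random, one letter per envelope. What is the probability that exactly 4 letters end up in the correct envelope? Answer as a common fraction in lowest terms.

1/64

Choose which 4 of the 8 are fixed: C(8,4) = 70 ways.
The remaining 4 must have no fixed point: D(4) = 9.
P = 70·9/40320 = 1/64.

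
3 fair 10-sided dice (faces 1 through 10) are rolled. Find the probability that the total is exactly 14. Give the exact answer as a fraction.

69/1000

There are 10^3 = 1000 equally likely outcomes.
The number of ordered 3-tuples from {1,…,10} summing to 14 is 69.
P(sum = 14) = 69/1000.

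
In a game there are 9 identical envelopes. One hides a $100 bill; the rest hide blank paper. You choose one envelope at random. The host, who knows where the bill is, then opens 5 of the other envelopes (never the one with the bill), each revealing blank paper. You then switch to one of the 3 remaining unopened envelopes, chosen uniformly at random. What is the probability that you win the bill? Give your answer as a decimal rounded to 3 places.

0.296

Your original envelope holds the bill with probability 1/9, so the other 8 collectively hold it with probability 8/9.
The host can always find 5 empty envelopes to open, so the reveals don't change that 8/9; it is now spread over the 3 remaining unopened envelopes.
P(win by switching) = (8/9) · (1/3) = 8/27 ≈ 0.296.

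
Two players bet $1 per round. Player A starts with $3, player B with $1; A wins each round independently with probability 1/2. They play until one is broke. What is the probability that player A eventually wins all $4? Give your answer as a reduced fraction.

With a fair step, P(i) = ½P(i−1) + ½P(i+1) with P(0)=0, P(4)=1 has the linear solution P(i) = i/4.
P(3) = 3/4.

3/4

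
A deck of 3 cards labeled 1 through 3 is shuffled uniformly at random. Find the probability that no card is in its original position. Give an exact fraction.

This is the derangement probability: permutations of 3 with no fixed point.
D(3) = 3! · (1 − 1/1! + 1/2! − ··· + (−1)^3/3!) = 2.
P = 2/6 = 1/3.

1/3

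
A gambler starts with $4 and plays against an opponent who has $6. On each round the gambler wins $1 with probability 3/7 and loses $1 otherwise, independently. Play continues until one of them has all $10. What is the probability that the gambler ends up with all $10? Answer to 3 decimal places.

0.129

Let r = q/p = (4/7)/(3/7) = 4/3. The recurrence P(i) = p·P(i+1) + q·P(i−1) with P(0)=0, P(10)=1 gives P(i) = (1 − r^i)/(1 − r^10).
P(4) = (1 − (4/3)^4) / (1 − (4/3)^10) = 18225/141361 ≈ 0.129.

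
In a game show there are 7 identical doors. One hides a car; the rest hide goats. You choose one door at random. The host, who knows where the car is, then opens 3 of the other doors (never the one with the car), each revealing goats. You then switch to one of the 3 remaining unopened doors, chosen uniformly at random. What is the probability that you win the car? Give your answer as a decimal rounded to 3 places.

Your original door holds the car with probability 1/7, so the other 6 collectively hold it with probability 6/7.
The host can always find 3 empty doors to open, so the reveals don't change that 6/7; it is now spread over the 3 remaining unopened doors.
P(win by switching) = (6/7) · (1/3) = 2/7 ≈ 0.286.

0.286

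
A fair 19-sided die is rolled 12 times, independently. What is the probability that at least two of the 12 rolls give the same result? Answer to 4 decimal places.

0.9891

P(all 12 different) = 19/19 · 18/19 · ··· · 8/19 ≈ 0.0109.
P(at least two equal) = 1 − 0.0109 = 0.9891.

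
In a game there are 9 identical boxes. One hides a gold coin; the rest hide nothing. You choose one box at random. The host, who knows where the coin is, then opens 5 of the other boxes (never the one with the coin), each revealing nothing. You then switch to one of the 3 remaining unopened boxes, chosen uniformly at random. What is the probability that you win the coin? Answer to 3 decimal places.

Your original box holds the coin with probability 1/9, so the other 8 collectively hold it with probability 8/9.
The host can always find 5 empty boxes to open, so the reveals don't change that 8/9; it is now spread over the 3 remaining unopened boxes.
P(win by switching) = (8/9) · (1/3) = 8/27 ≈ 0.296.

0.296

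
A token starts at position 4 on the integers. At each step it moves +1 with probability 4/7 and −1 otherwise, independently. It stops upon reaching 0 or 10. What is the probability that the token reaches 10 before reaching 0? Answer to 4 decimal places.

Let r = q/p = (3/7)/(4/7) = 3/4. The recurrence P(i) = p·P(i+1) + q·P(i−1) with P(0)=0, P(10)=1 gives P(i) = (1 − r^i)/(1 − r^10).
P(4) = (1 − (3/4)^4) / (1 − (3/4)^10) = 102400/141361 ≈ 0.7244.

0.7244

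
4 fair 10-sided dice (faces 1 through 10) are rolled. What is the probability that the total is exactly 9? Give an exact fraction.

There are 10^4 = 10000 equally likely outcomes.
The number of ordered 4-tuples from {1,…,10} summing to 9 is 56.
P(sum = 9) = 56/10000 = 7/1250.

7/1250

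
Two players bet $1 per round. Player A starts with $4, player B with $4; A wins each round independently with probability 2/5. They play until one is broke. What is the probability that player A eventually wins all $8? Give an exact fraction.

16/97

Let r = q/p = (3/5)/(2/5) = 3/2. The recurrence P(i) = p·P(i+1) + q·P(i−1) with P(0)=0, P(8)=1 gives P(i) = (1 − r^i)/(1 − r^8).
P(4) = (1 − (3/2)^4) / (1 − (3/2)^8) = 16/97.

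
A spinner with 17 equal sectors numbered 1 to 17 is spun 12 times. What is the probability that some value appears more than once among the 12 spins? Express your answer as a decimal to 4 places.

0.9949

P(all 12 different) = 17/17 · 16/17 · ··· · 6/17 ≈ 0.0051.
P(at least two equal) = 1 − 0.0051 = 0.9949.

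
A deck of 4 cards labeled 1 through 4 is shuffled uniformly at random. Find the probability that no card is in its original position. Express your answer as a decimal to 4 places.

This is the derangement probability: permutations of 4 with no fixed point.
D(4) = 4! · (1 − 1/1! + 1/2! − ··· + (−1)^4/4!) = 9.
P = 9/24 = 3/8 ≈ 0.3750.

0.3750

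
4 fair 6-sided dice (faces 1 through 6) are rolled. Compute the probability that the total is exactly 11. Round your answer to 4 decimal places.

There are 6^4 = 1296 equally likely outcomes.
The number of ordered 4-tuples from {1,…,6} summing to 11 is 104.
P(sum = 11) = 104/1296 = 13/162 ≈ 0.0802.

0.0802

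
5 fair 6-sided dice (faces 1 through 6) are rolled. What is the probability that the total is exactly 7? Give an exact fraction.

5/2592

There are 6^5 = 7776 equally likely outcomes.
The number of ordered 5-tuples from {1,…,6} summing to 7 is 15.
P(sum = 7) = 15/7776 = 5/2592.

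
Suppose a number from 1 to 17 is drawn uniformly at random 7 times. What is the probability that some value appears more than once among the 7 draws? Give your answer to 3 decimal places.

P(all 7 different) = 17/17 · 16/17 · ··· · 11/17 ≈ 0.239.
P(at least two equal) = 1 − 0.239 = 0.761.

0.761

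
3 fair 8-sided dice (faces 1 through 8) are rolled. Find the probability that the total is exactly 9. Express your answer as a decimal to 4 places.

There are 8^3 = 512 equally likely outcomes.
The number of ordered 3-tuples from {1,…,8} summing to 9 is 28.
P(sum = 9) = 28/512 = 7/128 ≈ 0.0547.

0.0547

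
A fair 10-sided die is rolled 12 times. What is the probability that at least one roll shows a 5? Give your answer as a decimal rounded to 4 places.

0.7176

P(no roll shows a 5) = (9/10)^12 ≈ 0.2824.
P(at least one) = 1 − 0.2824 = 0.7176.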